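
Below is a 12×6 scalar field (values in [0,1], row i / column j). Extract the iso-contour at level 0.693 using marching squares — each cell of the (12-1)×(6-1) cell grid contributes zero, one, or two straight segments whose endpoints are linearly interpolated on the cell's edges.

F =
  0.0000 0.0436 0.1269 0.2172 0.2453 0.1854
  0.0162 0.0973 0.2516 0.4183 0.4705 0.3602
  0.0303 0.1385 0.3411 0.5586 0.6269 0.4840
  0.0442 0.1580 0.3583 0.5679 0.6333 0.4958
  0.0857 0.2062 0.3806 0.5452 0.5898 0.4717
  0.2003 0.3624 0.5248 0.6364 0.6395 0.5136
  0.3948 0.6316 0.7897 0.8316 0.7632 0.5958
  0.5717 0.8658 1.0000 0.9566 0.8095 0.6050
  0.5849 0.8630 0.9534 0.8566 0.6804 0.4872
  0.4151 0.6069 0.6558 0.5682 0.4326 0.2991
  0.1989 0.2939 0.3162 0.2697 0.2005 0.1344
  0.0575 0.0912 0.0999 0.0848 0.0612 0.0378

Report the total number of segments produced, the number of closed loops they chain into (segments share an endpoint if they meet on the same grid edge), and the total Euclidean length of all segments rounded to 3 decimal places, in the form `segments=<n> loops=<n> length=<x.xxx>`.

cell (5,1): code 0100 → (5.635,2.000)–(6.000,1.388)
cell (5,2): code 1100 → (5.290,3.000)–(5.635,2.000)
cell (5,3): code 1100 → (5.432,4.000)–(5.290,3.000)
cell (5,4): code 1000 → (6.000,4.419)–(5.432,4.000)
cell (6,0): code 0100 → (6.262,1.000)–(7.000,0.412)
cell (6,1): code 1110 → (6.000,1.388)–(6.262,1.000)
cell (6,4): code 1001 → (7.000,4.570)–(6.000,4.419)
cell (7,0): code 0110 → (7.000,0.412)–(8.000,0.389)
cell (7,3): code 1011 → (8.000,3.928)–(7.902,4.000)
cell (7,4): code 0001 → (7.902,4.000)–(7.000,4.570)
cell (8,0): code 0010 → (8.000,0.389)–(8.664,1.000)
cell (8,1): code 0011 → (8.664,1.000)–(8.875,2.000)
cell (8,2): code 0011 → (8.875,2.000)–(8.567,3.000)
cell (8,3): code 0001 → (8.567,3.000)–(8.000,3.928)
total: 14 segments, chained into 1 closed loop(s), length Σ = 12.156115

segments=14 loops=1 length=12.156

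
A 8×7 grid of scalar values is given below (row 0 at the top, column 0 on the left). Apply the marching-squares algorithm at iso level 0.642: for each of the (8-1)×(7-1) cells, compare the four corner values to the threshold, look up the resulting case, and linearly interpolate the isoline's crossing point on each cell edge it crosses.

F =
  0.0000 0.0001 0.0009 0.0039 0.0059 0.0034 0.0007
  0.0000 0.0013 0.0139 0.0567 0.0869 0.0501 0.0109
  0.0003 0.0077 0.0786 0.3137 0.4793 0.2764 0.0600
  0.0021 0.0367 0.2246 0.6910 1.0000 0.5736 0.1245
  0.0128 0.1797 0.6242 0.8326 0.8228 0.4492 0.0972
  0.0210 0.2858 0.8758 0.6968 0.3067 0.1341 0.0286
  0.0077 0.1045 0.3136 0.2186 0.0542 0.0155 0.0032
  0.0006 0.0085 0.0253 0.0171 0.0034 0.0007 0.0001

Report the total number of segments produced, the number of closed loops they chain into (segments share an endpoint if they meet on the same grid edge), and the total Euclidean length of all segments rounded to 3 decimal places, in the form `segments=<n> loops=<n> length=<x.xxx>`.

cell (2,2): code 0100 → (2.870,3.000)–(3.000,2.895)
cell (2,3): code 1100 → (2.312,4.000)–(2.870,3.000)
cell (2,4): code 1000 → (3.000,4.840)–(2.312,4.000)
cell (3,2): code 0110 → (3.000,2.895)–(4.000,2.085)
cell (3,4): code 1001 → (4.000,4.484)–(3.000,4.840)
cell (4,1): code 0100 → (4.071,2.000)–(5.000,1.604)
cell (4,2): code 1110 → (4.000,2.085)–(4.071,2.000)
cell (4,3): code 1011 → (5.000,3.140)–(4.350,4.000)
cell (4,4): code 0001 → (4.350,4.000)–(4.000,4.484)
cell (5,1): code 0010 → (5.000,1.604)–(5.416,2.000)
cell (5,2): code 0011 → (5.416,2.000)–(5.115,3.000)
cell (5,3): code 0001 → (5.115,3.000)–(5.000,3.140)
total: 12 segments, chained into 1 closed loop(s), length Σ = 9.341277

segments=12 loops=1 length=9.341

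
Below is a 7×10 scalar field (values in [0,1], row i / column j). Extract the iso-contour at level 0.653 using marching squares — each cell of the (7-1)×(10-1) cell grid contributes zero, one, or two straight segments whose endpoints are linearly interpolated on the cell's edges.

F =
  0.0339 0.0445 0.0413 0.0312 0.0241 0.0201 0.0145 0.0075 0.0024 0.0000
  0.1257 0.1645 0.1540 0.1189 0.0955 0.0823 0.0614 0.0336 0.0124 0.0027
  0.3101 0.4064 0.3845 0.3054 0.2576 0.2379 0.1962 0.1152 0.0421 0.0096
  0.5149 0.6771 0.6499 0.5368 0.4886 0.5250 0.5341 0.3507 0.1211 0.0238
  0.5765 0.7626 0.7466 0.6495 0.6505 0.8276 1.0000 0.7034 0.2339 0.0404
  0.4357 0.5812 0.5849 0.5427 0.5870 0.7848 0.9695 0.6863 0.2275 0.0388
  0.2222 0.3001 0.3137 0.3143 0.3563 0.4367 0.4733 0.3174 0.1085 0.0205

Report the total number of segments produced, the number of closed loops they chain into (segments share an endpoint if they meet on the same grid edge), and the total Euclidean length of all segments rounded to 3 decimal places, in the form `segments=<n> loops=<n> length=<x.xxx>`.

segments=18 loops=2 length=15.217

cell (2,0): code 0100 → (2.911,1.000)–(3.000,0.851)
cell (2,1): code 1000 → (3.000,1.886)–(2.911,1.000)
cell (3,0): code 0110 → (3.000,0.851)–(4.000,0.411)
cell (3,1): code 1101 → (3.032,2.000)–(3.000,1.886)
cell (3,2): code 1000 → (4.000,2.964)–(3.032,2.000)
cell (3,4): code 0100 → (3.423,5.000)–(4.000,4.014)
cell (3,5): code 1100 → (3.255,6.000)–(3.423,5.000)
cell (3,6): code 1100 → (3.857,7.000)–(3.255,6.000)
cell (3,7): code 1000 → (4.000,7.107)–(3.857,7.000)
cell (4,0): code 0010 → (4.000,0.411)–(4.604,1.000)
cell (4,1): code 0011 → (4.604,1.000)–(4.579,2.000)
cell (4,2): code 0001 → (4.579,2.000)–(4.000,2.964)
cell (4,4): code 0110 → (4.000,4.014)–(5.000,4.334)
cell (4,7): code 1001 → (5.000,7.073)–(4.000,7.107)
cell (5,4): code 0010 → (5.000,4.334)–(5.379,5.000)
cell (5,5): code 0011 → (5.379,5.000)–(5.638,6.000)
cell (5,6): code 0011 → (5.638,6.000)–(5.090,7.000)
cell (5,7): code 0001 → (5.090,7.000)–(5.000,7.073)
total: 18 segments, chained into 2 closed loop(s), length Σ = 15.217264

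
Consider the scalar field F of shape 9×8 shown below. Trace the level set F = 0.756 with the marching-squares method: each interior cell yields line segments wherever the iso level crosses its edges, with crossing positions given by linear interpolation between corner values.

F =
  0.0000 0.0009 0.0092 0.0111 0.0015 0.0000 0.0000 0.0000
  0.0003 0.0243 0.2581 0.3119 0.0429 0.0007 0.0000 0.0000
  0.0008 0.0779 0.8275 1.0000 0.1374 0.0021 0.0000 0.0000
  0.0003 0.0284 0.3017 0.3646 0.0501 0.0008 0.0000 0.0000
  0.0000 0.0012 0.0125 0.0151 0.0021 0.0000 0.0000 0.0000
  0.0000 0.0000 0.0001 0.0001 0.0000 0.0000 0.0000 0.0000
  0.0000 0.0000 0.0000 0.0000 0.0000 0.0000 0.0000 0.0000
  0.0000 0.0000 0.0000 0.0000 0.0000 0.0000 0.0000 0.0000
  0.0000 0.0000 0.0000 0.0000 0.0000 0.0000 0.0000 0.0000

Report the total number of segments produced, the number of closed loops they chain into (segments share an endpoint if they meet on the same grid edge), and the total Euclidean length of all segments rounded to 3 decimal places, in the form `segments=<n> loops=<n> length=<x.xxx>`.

cell (1,1): code 0100 → (1.874,2.000)–(2.000,1.905)
cell (1,2): code 1100 → (1.645,3.000)–(1.874,2.000)
cell (1,3): code 1000 → (2.000,3.283)–(1.645,3.000)
cell (2,1): code 0010 → (2.000,1.905)–(2.136,2.000)
cell (2,2): code 0011 → (2.136,2.000)–(2.384,3.000)
cell (2,3): code 0001 → (2.384,3.000)–(2.000,3.283)
total: 6 segments, chained into 1 closed loop(s), length Σ = 3.310529

segments=6 loops=1 length=3.311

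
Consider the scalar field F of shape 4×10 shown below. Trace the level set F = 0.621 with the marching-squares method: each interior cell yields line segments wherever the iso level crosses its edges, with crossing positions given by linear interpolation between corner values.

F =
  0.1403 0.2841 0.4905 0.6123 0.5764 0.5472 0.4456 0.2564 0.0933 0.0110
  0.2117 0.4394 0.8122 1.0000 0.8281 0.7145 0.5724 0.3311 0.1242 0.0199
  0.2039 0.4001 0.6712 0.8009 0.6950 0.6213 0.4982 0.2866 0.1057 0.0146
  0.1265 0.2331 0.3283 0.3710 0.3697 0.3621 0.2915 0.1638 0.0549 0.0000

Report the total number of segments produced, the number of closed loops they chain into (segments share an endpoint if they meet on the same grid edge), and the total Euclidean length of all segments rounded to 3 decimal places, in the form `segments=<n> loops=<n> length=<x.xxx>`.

cell (0,1): code 0100 → (0.406,2.000)–(1.000,1.487)
cell (0,2): code 1100 → (0.022,3.000)–(0.406,2.000)
cell (0,3): code 1100 → (0.177,4.000)–(0.022,3.000)
cell (0,4): code 1100 → (0.441,5.000)–(0.177,4.000)
cell (0,5): code 1000 → (1.000,5.658)–(0.441,5.000)
cell (1,1): code 0110 → (1.000,1.487)–(2.000,1.815)
cell (1,5): code 1001 → (2.000,5.002)–(1.000,5.658)
cell (2,1): code 0010 → (2.000,1.815)–(2.146,2.000)
cell (2,2): code 0011 → (2.146,2.000)–(2.418,3.000)
cell (2,3): code 0011 → (2.418,3.000)–(2.227,4.000)
cell (2,4): code 0011 → (2.227,4.000)–(2.001,5.000)
cell (2,5): code 0001 → (2.001,5.000)–(2.000,5.002)
total: 12 segments, chained into 1 closed loop(s), length Σ = 10.331913

segments=12 loops=1 length=10.332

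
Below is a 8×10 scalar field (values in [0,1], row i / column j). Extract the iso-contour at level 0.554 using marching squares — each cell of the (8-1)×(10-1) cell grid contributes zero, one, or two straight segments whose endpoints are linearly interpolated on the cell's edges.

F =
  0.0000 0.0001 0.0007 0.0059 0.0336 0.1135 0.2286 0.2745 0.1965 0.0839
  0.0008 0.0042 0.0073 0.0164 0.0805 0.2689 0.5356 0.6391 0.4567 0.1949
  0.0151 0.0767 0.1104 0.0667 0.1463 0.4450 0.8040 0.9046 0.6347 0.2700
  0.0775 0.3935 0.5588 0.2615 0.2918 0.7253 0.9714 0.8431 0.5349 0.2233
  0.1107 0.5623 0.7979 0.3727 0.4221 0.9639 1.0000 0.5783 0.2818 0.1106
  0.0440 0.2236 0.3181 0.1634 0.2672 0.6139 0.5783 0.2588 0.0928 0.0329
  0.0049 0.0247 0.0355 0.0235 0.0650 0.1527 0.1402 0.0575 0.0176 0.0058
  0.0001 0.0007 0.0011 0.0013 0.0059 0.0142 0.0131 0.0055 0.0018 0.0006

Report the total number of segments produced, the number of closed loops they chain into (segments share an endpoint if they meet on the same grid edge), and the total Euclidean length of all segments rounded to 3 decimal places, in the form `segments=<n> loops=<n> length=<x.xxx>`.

cell (0,6): code 0100 → (0.767,7.000)–(1.000,6.178)
cell (0,7): code 1000 → (1.000,7.467)–(0.767,7.000)
cell (1,5): code 0100 → (1.069,6.000)–(2.000,5.304)
cell (1,6): code 1110 → (1.000,6.178)–(1.069,6.000)
cell (1,7): code 1101 → (1.547,8.000)–(1.000,7.467)
cell (1,8): code 1000 → (2.000,8.221)–(1.547,8.000)
cell (2,1): code 0100 → (2.989,2.000)–(3.000,1.971)
cell (2,2): code 1000 → (3.000,2.016)–(2.989,2.000)
cell (2,4): code 0100 → (2.389,5.000)–(3.000,4.605)
cell (2,5): code 1110 → (2.000,5.304)–(2.389,5.000)
cell (2,7): code 1011 → (3.000,7.938)–(2.809,8.000)
cell (2,8): code 0001 → (2.809,8.000)–(2.000,8.221)
cell (3,0): code 0100 → (3.951,1.000)–(4.000,0.982)
cell (3,1): code 1110 → (3.000,1.971)–(3.951,1.000)
cell (3,2): code 1001 → (4.000,2.574)–(3.000,2.016)
cell (3,4): code 0110 → (3.000,4.605)–(4.000,4.243)
cell (3,7): code 1001 → (4.000,7.082)–(3.000,7.938)
cell (4,0): code 0010 → (4.000,0.982)–(4.025,1.000)
cell (4,1): code 0011 → (4.025,1.000)–(4.508,2.000)
cell (4,2): code 0001 → (4.508,2.000)–(4.000,2.574)
cell (4,4): code 0110 → (4.000,4.243)–(5.000,4.827)
cell (4,6): code 1011 → (5.000,6.076)–(4.076,7.000)
cell (4,7): code 0001 → (4.076,7.000)–(4.000,7.082)
cell (5,4): code 0010 → (5.000,4.827)–(5.130,5.000)
cell (5,5): code 0011 → (5.130,5.000)–(5.055,6.000)
cell (5,6): code 0001 → (5.055,6.000)–(5.000,6.076)
total: 26 segments, chained into 2 closed loop(s), length Σ = 17.042597

segments=26 loops=2 length=17.043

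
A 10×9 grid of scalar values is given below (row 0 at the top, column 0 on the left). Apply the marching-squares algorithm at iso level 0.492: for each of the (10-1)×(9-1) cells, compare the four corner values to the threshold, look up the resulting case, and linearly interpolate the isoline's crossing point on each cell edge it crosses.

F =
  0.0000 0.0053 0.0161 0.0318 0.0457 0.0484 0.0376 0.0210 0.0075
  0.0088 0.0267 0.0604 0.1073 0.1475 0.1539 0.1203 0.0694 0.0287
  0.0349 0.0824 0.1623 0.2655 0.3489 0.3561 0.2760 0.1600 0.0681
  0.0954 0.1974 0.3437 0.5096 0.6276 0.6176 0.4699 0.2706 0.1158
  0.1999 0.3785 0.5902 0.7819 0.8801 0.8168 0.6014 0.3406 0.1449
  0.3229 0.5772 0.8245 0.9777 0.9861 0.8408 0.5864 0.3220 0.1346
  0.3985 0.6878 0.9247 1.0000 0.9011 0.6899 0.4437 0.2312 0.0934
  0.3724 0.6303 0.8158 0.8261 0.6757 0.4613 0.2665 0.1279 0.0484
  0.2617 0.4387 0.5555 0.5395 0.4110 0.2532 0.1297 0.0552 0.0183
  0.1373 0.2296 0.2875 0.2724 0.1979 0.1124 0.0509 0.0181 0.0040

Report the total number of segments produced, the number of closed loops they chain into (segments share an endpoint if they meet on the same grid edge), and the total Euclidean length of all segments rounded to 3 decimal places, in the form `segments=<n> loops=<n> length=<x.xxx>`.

cell (2,2): code 0100 → (2.928,3.000)–(3.000,2.894)
cell (2,3): code 1100 → (2.513,4.000)–(2.928,3.000)
cell (2,4): code 1100 → (2.520,5.000)–(2.513,4.000)
cell (2,5): code 1000 → (3.000,5.850)–(2.520,5.000)
cell (3,1): code 0100 → (3.602,2.000)–(4.000,1.536)
cell (3,2): code 1110 → (3.000,2.894)–(3.602,2.000)
cell (3,5): code 1101 → (3.168,6.000)–(3.000,5.850)
cell (3,6): code 1000 → (4.000,6.419)–(3.168,6.000)
cell (4,0): code 0100 → (4.571,1.000)–(5.000,0.665)
cell (4,1): code 1110 → (4.000,1.536)–(4.571,1.000)
cell (4,6): code 1001 → (5.000,6.357)–(4.000,6.419)
cell (5,0): code 0110 → (5.000,0.665)–(6.000,0.323)
cell (5,5): code 1011 → (6.000,5.804)–(5.662,6.000)
cell (5,6): code 0001 → (5.662,6.000)–(5.000,6.357)
cell (6,0): code 0110 → (6.000,0.323)–(7.000,0.464)
cell (6,4): code 1011 → (7.000,4.857)–(6.866,5.000)
cell (6,5): code 0001 → (6.866,5.000)–(6.000,5.804)
cell (7,0): code 0010 → (7.000,0.464)–(7.722,1.000)
cell (7,1): code 0111 → (7.722,1.000)–(8.000,1.456)
cell (7,3): code 1011 → (8.000,3.370)–(7.694,4.000)
cell (7,4): code 0001 → (7.694,4.000)–(7.000,4.857)
cell (8,1): code 0010 → (8.000,1.456)–(8.237,2.000)
cell (8,2): code 0011 → (8.237,2.000)–(8.178,3.000)
cell (8,3): code 0001 → (8.178,3.000)–(8.000,3.370)
total: 24 segments, chained into 1 closed loop(s), length Σ = 18.191801

segments=24 loops=1 length=18.192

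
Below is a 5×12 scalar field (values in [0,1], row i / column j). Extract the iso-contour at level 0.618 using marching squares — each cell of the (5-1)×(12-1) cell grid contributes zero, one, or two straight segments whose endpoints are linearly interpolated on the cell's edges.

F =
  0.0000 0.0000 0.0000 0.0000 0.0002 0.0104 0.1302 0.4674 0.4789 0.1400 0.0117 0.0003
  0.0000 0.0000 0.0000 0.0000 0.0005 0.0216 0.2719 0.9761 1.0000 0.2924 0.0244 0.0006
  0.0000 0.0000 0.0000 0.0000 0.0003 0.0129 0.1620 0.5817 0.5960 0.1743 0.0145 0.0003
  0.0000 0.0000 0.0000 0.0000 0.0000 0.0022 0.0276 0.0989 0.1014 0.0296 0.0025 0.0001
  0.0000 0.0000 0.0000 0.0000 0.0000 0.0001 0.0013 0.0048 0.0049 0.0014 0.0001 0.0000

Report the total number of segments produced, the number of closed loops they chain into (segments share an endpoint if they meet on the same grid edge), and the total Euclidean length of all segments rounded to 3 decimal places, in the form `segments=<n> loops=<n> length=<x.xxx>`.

segments=6 loops=1 length=5.909

cell (0,6): code 0100 → (0.296,7.000)–(1.000,6.491)
cell (0,7): code 1100 → (0.267,8.000)–(0.296,7.000)
cell (0,8): code 1000 → (1.000,8.540)–(0.267,8.000)
cell (1,6): code 0010 → (1.000,6.491)–(1.908,7.000)
cell (1,7): code 0011 → (1.908,7.000)–(1.946,8.000)
cell (1,8): code 0001 → (1.946,8.000)–(1.000,8.540)
total: 6 segments, chained into 1 closed loop(s), length Σ = 5.909412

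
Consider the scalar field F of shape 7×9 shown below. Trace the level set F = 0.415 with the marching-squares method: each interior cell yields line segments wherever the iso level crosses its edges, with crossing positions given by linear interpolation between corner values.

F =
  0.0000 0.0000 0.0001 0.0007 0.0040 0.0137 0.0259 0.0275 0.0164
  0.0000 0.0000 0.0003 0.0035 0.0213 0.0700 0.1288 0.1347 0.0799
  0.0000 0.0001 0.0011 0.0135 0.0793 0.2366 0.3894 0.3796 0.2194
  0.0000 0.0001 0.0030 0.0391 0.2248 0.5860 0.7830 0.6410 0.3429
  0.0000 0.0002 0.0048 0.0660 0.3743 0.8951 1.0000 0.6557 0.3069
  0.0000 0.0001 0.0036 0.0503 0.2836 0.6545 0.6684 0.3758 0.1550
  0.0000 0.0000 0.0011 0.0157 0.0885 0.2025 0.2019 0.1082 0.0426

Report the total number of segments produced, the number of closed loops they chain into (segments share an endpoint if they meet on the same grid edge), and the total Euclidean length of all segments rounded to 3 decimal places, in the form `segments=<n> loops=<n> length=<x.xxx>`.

cell (2,4): code 0100 → (2.511,5.000)–(3.000,4.527)
cell (2,5): code 1100 → (2.065,6.000)–(2.511,5.000)
cell (2,6): code 1100 → (2.135,7.000)–(2.065,6.000)
cell (2,7): code 1000 → (3.000,7.758)–(2.135,7.000)
cell (3,4): code 0110 → (3.000,4.527)–(4.000,4.078)
cell (3,7): code 1001 → (4.000,7.690)–(3.000,7.758)
cell (4,4): code 0110 → (4.000,4.078)–(5.000,4.354)
cell (4,6): code 1011 → (5.000,6.866)–(4.860,7.000)
cell (4,7): code 0001 → (4.860,7.000)–(4.000,7.690)
cell (5,4): code 0010 → (5.000,4.354)–(5.530,5.000)
cell (5,5): code 0011 → (5.530,5.000)–(5.543,6.000)
cell (5,6): code 0001 → (5.543,6.000)–(5.000,6.866)
total: 12 segments, chained into 1 closed loop(s), length Σ = 11.217812

segments=12 loops=1 length=11.218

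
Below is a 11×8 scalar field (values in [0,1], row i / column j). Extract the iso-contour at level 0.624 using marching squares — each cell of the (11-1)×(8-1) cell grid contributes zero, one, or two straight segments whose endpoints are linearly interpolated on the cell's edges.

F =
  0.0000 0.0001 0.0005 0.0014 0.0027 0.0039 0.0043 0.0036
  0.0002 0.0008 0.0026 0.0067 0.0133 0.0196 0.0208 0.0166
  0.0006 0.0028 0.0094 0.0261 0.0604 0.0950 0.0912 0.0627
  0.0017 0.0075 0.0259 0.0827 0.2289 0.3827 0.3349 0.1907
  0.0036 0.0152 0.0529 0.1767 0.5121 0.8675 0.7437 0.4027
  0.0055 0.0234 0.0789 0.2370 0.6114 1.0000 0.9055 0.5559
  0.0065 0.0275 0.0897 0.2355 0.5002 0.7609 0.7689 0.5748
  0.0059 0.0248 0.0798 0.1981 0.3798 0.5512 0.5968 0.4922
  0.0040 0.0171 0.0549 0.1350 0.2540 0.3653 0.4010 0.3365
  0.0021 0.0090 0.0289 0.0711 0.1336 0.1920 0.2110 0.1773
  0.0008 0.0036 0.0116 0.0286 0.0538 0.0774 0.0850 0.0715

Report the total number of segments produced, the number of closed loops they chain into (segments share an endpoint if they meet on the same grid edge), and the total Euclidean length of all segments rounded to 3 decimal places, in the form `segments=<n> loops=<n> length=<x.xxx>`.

cell (3,4): code 0100 → (3.498,5.000)–(4.000,4.315)
cell (3,5): code 1100 → (3.707,6.000)–(3.498,5.000)
cell (3,6): code 1000 → (4.000,6.351)–(3.707,6.000)
cell (4,4): code 0110 → (4.000,4.315)–(5.000,4.032)
cell (4,6): code 1001 → (5.000,6.805)–(4.000,6.351)
cell (5,4): code 0110 → (5.000,4.032)–(6.000,4.475)
cell (5,6): code 1001 → (6.000,6.747)–(5.000,6.805)
cell (6,4): code 0010 → (6.000,4.475)–(6.653,5.000)
cell (6,5): code 0011 → (6.653,5.000)–(6.842,6.000)
cell (6,6): code 0001 → (6.842,6.000)–(6.000,6.747)
total: 10 segments, chained into 1 closed loop(s), length Σ = 9.541799

segments=10 loops=1 length=9.542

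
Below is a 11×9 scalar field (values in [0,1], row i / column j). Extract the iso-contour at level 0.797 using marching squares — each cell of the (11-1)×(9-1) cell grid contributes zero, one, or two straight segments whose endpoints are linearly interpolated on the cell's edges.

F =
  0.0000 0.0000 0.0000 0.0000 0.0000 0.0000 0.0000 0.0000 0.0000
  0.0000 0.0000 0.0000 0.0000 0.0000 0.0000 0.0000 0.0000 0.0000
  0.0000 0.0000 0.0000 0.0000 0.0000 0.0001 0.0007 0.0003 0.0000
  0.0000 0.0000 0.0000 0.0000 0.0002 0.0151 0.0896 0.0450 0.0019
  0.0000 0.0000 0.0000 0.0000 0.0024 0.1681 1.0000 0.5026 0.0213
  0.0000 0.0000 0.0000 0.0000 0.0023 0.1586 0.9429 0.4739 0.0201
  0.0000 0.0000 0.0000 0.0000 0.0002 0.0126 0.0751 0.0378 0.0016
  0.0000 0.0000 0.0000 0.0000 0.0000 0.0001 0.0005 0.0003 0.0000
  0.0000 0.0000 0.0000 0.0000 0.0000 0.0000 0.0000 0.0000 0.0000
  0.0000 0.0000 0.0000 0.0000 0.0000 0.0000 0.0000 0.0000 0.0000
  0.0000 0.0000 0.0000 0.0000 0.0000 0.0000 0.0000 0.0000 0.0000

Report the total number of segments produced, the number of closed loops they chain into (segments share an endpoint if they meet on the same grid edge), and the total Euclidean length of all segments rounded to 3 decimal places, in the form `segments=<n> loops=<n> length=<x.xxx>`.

segments=6 loops=1 length=3.406

cell (3,5): code 0100 → (3.777,6.000)–(4.000,5.756)
cell (3,6): code 1000 → (4.000,6.408)–(3.777,6.000)
cell (4,5): code 0110 → (4.000,5.756)–(5.000,5.814)
cell (4,6): code 1001 → (5.000,6.311)–(4.000,6.408)
cell (5,5): code 0010 → (5.000,5.814)–(5.168,6.000)
cell (5,6): code 0001 → (5.168,6.000)–(5.000,6.311)
total: 6 segments, chained into 1 closed loop(s), length Σ = 3.406348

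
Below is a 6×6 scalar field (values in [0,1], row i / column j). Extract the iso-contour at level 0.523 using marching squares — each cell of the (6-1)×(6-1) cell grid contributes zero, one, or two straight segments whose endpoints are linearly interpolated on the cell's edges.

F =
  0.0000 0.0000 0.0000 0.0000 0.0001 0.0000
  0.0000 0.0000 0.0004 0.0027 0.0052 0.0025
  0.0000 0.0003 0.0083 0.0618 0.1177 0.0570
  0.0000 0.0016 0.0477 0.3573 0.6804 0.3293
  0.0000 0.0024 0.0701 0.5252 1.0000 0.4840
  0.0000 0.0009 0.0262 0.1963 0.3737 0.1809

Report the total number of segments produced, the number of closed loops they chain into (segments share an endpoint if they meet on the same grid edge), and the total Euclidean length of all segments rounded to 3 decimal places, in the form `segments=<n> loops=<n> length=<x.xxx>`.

cell (2,3): code 0100 → (2.720,4.000)–(3.000,3.513)
cell (2,4): code 1000 → (3.000,4.448)–(2.720,4.000)
cell (3,2): code 0100 → (3.987,3.000)–(4.000,2.995)
cell (3,3): code 1110 → (3.000,3.513)–(3.987,3.000)
cell (3,4): code 1001 → (4.000,4.924)–(3.000,4.448)
cell (4,2): code 0010 → (4.000,2.995)–(4.007,3.000)
cell (4,3): code 0011 → (4.007,3.000)–(4.762,4.000)
cell (4,4): code 0001 → (4.762,4.000)–(4.000,4.924)
total: 8 segments, chained into 1 closed loop(s), length Σ = 5.782852

segments=8 loops=1 length=5.783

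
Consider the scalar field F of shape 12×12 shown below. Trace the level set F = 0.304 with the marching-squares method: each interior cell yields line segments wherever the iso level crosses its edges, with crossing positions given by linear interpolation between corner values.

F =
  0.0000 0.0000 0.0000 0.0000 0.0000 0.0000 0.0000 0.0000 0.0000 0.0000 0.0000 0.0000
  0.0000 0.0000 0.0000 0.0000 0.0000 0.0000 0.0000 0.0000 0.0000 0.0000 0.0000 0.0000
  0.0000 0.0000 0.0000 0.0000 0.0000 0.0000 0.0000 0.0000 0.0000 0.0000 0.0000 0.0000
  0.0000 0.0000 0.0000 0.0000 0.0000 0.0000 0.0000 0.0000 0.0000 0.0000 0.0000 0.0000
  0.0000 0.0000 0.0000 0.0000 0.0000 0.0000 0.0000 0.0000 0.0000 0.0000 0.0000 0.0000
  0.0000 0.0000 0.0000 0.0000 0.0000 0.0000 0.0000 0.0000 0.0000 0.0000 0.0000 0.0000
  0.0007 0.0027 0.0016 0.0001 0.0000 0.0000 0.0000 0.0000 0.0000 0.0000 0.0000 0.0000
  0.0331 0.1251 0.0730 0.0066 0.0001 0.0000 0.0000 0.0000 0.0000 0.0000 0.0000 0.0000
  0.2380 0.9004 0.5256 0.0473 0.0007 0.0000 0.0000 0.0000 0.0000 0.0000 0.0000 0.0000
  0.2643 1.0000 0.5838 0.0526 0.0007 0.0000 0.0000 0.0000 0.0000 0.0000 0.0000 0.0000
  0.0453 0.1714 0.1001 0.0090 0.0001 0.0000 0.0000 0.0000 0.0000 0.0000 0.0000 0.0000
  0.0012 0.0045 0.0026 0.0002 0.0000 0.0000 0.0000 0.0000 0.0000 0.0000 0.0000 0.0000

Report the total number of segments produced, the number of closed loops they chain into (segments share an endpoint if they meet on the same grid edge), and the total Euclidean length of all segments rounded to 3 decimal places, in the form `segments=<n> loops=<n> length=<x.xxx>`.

segments=8 loops=1 length=7.981

cell (7,0): code 0100 → (7.231,1.000)–(8.000,0.100)
cell (7,1): code 1100 → (7.510,2.000)–(7.231,1.000)
cell (7,2): code 1000 → (8.000,2.463)–(7.510,2.000)
cell (8,0): code 0110 → (8.000,0.100)–(9.000,0.054)
cell (8,2): code 1001 → (9.000,2.527)–(8.000,2.463)
cell (9,0): code 0010 → (9.000,0.054)–(9.840,1.000)
cell (9,1): code 0011 → (9.840,1.000)–(9.578,2.000)
cell (9,2): code 0001 → (9.578,2.000)–(9.000,2.527)
total: 8 segments, chained into 1 closed loop(s), length Σ = 7.980814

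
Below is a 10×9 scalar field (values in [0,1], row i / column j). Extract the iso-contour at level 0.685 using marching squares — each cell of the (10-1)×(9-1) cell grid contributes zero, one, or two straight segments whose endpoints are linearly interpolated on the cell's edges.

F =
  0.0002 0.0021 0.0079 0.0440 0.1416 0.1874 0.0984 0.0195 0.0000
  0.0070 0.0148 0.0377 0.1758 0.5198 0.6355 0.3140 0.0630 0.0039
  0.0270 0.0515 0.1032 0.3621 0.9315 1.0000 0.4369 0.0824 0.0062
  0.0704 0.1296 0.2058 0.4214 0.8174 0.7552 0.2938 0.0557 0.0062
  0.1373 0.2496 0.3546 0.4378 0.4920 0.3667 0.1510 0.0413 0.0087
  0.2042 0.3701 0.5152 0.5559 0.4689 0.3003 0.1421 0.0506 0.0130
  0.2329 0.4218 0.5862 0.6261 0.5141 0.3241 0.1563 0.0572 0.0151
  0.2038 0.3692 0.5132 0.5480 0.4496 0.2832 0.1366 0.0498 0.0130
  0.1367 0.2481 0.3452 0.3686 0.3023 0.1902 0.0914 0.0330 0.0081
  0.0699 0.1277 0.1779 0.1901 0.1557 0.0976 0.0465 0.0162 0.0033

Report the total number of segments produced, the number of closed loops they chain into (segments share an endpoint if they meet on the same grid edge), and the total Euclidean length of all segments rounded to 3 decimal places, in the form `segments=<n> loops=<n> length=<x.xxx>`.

cell (1,3): code 0100 → (1.401,4.000)–(2.000,3.567)
cell (1,4): code 1100 → (1.136,5.000)–(1.401,4.000)
cell (1,5): code 1000 → (2.000,5.559)–(1.136,5.000)
cell (2,3): code 0110 → (2.000,3.567)–(3.000,3.666)
cell (2,5): code 1001 → (3.000,5.152)–(2.000,5.559)
cell (3,3): code 0010 → (3.000,3.666)–(3.407,4.000)
cell (3,4): code 0011 → (3.407,4.000)–(3.181,5.000)
cell (3,5): code 0001 → (3.181,5.000)–(3.000,5.152)
total: 8 segments, chained into 1 closed loop(s), length Σ = 6.675641

segments=8 loops=1 length=6.676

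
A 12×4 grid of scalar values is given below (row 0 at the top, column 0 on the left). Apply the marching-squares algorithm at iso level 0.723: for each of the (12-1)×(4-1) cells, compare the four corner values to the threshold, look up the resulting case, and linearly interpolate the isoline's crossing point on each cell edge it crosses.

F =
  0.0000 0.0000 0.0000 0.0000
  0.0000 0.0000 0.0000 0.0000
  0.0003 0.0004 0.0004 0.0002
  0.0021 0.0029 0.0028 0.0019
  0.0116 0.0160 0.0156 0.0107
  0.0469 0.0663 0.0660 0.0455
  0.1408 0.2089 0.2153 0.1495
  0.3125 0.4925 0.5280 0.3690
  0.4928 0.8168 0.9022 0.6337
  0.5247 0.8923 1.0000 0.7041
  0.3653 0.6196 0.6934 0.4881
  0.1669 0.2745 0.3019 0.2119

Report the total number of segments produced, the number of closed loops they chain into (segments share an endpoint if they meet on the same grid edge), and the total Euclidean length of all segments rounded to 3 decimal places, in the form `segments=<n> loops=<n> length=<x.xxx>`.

cell (7,0): code 0100 → (7.711,1.000)–(8.000,0.710)
cell (7,1): code 1100 → (7.521,2.000)–(7.711,1.000)
cell (7,2): code 1000 → (8.000,2.667)–(7.521,2.000)
cell (8,0): code 0110 → (8.000,0.710)–(9.000,0.539)
cell (8,2): code 1001 → (9.000,2.936)–(8.000,2.667)
cell (9,0): code 0010 → (9.000,0.539)–(9.621,1.000)
cell (9,1): code 0011 → (9.621,1.000)–(9.903,2.000)
cell (9,2): code 0001 → (9.903,2.000)–(9.000,2.936)
total: 8 segments, chained into 1 closed loop(s), length Σ = 7.411669

segments=8 loops=1 length=7.412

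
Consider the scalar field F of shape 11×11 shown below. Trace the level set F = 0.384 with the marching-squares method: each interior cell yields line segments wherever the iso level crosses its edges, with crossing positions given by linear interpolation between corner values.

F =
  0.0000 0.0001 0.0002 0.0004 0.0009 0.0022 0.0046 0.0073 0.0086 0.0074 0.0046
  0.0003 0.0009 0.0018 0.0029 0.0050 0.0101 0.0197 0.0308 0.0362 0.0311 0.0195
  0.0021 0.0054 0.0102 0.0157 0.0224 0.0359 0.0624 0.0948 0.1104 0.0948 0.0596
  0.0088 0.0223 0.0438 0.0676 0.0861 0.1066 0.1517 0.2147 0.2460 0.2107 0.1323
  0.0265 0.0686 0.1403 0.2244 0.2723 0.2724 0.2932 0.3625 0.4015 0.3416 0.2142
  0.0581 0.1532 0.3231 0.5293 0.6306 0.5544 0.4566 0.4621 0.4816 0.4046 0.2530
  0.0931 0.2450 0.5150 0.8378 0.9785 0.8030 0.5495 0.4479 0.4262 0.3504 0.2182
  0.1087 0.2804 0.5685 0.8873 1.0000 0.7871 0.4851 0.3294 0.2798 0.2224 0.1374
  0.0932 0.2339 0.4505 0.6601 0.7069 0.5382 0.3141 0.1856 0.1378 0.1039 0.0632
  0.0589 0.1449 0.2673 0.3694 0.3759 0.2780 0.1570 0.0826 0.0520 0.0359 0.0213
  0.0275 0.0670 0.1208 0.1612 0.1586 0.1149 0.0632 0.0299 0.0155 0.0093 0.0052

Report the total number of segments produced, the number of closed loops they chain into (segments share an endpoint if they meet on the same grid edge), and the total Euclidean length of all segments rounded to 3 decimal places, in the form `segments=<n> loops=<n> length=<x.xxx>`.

cell (3,7): code 0100 → (3.887,8.000)–(4.000,7.551)
cell (3,8): code 1000 → (4.000,8.292)–(3.887,8.000)
cell (4,2): code 0100 → (4.523,3.000)–(5.000,2.295)
cell (4,3): code 1100 → (4.312,4.000)–(4.523,3.000)
cell (4,4): code 1100 → (4.396,5.000)–(4.312,4.000)
cell (4,5): code 1100 → (4.556,6.000)–(4.396,5.000)
cell (4,6): code 1100 → (4.216,7.000)–(4.556,6.000)
cell (4,7): code 1110 → (4.000,7.551)–(4.216,7.000)
cell (4,8): code 1101 → (4.673,9.000)–(4.000,8.292)
cell (4,9): code 1000 → (5.000,9.136)–(4.673,9.000)
cell (5,1): code 0100 → (5.317,2.000)–(6.000,1.515)
cell (5,2): code 1110 → (5.000,2.295)–(5.317,2.000)
cell (5,8): code 1011 → (6.000,8.557)–(5.380,9.000)
cell (5,9): code 0001 → (5.380,9.000)–(5.000,9.136)
cell (6,1): code 0110 → (6.000,1.515)–(7.000,1.360)
cell (6,6): code 1011 → (7.000,6.649)–(6.539,7.000)
cell (6,7): code 0011 → (6.539,7.000)–(6.288,8.000)
cell (6,8): code 0001 → (6.288,8.000)–(6.000,8.557)
cell (7,1): code 0110 → (7.000,1.360)–(8.000,1.693)
cell (7,5): code 1011 → (8.000,5.688)–(7.591,6.000)
cell (7,6): code 0001 → (7.591,6.000)–(7.000,6.649)
cell (8,1): code 0010 → (8.000,1.693)–(8.363,2.000)
cell (8,2): code 0011 → (8.363,2.000)–(8.950,3.000)
cell (8,3): code 0011 → (8.950,3.000)–(8.976,4.000)
cell (8,4): code 0011 → (8.976,4.000)–(8.593,5.000)
cell (8,5): code 0001 → (8.593,5.000)–(8.000,5.688)
total: 26 segments, chained into 1 closed loop(s), length Σ = 20.390055

segments=26 loops=1 length=20.390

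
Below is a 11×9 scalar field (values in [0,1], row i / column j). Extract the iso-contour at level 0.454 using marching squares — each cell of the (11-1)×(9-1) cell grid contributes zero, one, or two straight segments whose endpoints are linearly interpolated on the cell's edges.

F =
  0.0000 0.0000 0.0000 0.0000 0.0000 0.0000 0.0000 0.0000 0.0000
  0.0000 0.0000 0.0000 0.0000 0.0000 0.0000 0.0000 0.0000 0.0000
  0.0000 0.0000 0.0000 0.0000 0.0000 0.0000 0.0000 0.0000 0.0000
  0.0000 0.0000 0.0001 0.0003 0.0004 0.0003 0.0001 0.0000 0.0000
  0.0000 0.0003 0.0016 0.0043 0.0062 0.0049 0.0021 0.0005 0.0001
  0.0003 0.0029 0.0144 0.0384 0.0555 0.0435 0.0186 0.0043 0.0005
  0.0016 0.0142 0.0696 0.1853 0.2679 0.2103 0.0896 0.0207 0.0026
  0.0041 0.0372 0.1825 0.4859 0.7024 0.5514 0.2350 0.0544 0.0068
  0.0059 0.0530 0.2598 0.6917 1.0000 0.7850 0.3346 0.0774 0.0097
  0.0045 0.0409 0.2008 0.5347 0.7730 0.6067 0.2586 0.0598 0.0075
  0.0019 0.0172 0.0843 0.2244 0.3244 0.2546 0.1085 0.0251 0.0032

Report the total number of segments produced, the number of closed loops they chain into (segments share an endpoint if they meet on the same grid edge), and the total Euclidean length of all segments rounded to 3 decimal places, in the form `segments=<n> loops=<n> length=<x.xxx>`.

segments=12 loops=1 length=10.091

cell (6,2): code 0100 → (6.894,3.000)–(7.000,2.895)
cell (6,3): code 1100 → (6.428,4.000)–(6.894,3.000)
cell (6,4): code 1100 → (6.714,5.000)–(6.428,4.000)
cell (6,5): code 1000 → (7.000,5.308)–(6.714,5.000)
cell (7,2): code 0110 → (7.000,2.895)–(8.000,2.450)
cell (7,5): code 1001 → (8.000,5.735)–(7.000,5.308)
cell (8,2): code 0110 → (8.000,2.450)–(9.000,2.758)
cell (8,5): code 1001 → (9.000,5.439)–(8.000,5.735)
cell (9,2): code 0010 → (9.000,2.758)–(9.260,3.000)
cell (9,3): code 0011 → (9.260,3.000)–(9.711,4.000)
cell (9,4): code 0011 → (9.711,4.000)–(9.434,5.000)
cell (9,5): code 0001 → (9.434,5.000)–(9.000,5.439)
total: 12 segments, chained into 1 closed loop(s), length Σ = 10.090653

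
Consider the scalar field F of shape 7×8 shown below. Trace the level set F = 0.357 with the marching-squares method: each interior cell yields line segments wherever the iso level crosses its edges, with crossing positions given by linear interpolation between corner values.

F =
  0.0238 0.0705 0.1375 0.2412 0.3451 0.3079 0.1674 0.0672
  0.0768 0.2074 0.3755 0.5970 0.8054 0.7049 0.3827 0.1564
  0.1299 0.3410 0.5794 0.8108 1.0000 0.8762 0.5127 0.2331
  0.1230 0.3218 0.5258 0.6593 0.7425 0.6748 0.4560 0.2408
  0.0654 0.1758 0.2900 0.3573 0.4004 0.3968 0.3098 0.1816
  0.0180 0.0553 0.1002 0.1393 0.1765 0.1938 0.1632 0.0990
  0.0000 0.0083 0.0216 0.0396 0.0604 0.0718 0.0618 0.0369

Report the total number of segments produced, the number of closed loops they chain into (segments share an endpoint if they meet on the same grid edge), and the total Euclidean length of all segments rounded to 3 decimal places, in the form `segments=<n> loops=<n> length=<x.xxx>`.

segments=18 loops=1 length=15.266

cell (0,1): code 0100 → (0.922,2.000)–(1.000,1.890)
cell (0,2): code 1100 → (0.325,3.000)–(0.922,2.000)
cell (0,3): code 1100 → (0.026,4.000)–(0.325,3.000)
cell (0,4): code 1100 → (0.124,5.000)–(0.026,4.000)
cell (0,5): code 1100 → (0.881,6.000)–(0.124,5.000)
cell (0,6): code 1000 → (1.000,6.114)–(0.881,6.000)
cell (1,1): code 0110 → (1.000,1.890)–(2.000,1.067)
cell (1,6): code 1001 → (2.000,6.557)–(1.000,6.114)
cell (2,1): code 0110 → (2.000,1.067)–(3.000,1.173)
cell (2,6): code 1001 → (3.000,6.460)–(2.000,6.557)
cell (3,1): code 0010 → (3.000,1.173)–(3.716,2.000)
cell (3,2): code 0111 → (3.716,2.000)–(4.000,2.996)
cell (3,5): code 1011 → (4.000,5.457)–(3.677,6.000)
cell (3,6): code 0001 → (3.677,6.000)–(3.000,6.460)
cell (4,2): code 0010 → (4.000,2.996)–(4.001,3.000)
cell (4,3): code 0011 → (4.001,3.000)–(4.194,4.000)
cell (4,4): code 0011 → (4.194,4.000)–(4.196,5.000)
cell (4,5): code 0001 → (4.196,5.000)–(4.000,5.457)
total: 18 segments, chained into 1 closed loop(s), length Σ = 15.266136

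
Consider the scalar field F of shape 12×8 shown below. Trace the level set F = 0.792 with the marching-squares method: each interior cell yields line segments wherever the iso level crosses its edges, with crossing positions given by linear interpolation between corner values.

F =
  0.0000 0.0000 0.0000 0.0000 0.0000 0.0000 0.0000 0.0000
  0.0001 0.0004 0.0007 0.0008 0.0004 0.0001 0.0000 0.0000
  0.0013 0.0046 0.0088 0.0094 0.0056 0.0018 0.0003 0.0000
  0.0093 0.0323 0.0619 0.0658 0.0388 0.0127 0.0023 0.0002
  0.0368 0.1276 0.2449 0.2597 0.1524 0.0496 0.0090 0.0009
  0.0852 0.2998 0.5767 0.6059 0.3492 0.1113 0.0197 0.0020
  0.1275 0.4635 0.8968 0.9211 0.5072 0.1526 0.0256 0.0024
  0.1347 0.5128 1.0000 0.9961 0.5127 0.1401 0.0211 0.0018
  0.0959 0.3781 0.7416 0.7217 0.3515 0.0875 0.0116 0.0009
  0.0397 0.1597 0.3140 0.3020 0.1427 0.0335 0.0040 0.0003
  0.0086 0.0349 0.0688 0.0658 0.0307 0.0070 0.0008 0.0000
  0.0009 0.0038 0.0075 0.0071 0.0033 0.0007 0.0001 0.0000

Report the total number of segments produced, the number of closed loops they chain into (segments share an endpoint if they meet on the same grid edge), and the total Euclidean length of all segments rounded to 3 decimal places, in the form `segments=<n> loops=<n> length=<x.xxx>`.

segments=8 loops=1 length=6.717

cell (5,1): code 0100 → (5.673,2.000)–(6.000,1.758)
cell (5,2): code 1100 → (5.590,3.000)–(5.673,2.000)
cell (5,3): code 1000 → (6.000,3.312)–(5.590,3.000)
cell (6,1): code 0110 → (6.000,1.758)–(7.000,1.573)
cell (6,3): code 1001 → (7.000,3.422)–(6.000,3.312)
cell (7,1): code 0010 → (7.000,1.573)–(7.805,2.000)
cell (7,2): code 0011 → (7.805,2.000)–(7.744,3.000)
cell (7,3): code 0001 → (7.744,3.000)–(7.000,3.422)
total: 8 segments, chained into 1 closed loop(s), length Σ = 6.716607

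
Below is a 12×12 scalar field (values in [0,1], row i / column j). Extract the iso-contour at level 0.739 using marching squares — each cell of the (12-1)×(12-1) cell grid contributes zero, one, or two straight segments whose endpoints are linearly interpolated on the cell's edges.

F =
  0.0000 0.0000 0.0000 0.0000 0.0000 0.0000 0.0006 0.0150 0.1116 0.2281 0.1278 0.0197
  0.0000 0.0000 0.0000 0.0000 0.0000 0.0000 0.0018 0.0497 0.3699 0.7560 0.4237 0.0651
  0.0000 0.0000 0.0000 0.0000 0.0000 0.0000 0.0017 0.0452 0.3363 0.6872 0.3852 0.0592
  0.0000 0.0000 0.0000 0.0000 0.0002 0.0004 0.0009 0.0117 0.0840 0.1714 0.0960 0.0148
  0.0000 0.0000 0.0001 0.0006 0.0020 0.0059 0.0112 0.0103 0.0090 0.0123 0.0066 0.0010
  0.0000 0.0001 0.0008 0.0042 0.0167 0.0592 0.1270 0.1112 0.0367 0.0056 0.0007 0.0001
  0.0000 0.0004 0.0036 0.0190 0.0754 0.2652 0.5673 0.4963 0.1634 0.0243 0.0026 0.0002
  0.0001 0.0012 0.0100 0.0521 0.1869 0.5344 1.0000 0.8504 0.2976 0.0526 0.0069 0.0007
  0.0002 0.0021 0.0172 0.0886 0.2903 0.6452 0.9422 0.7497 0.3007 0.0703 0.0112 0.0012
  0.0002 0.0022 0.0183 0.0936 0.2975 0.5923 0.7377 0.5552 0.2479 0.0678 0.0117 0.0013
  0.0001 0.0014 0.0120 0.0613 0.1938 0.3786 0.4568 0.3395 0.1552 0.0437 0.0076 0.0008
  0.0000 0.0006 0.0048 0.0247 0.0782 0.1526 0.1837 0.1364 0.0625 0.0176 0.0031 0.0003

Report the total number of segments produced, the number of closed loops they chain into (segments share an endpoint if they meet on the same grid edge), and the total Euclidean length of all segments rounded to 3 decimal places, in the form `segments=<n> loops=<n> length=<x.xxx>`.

segments=12 loops=2 length=7.517

cell (0,8): code 0100 → (0.968,9.000)–(1.000,8.956)
cell (0,9): code 1000 → (1.000,9.051)–(0.968,9.000)
cell (1,8): code 0010 → (1.000,8.956)–(1.247,9.000)
cell (1,9): code 0001 → (1.247,9.000)–(1.000,9.051)
cell (6,5): code 0100 → (6.397,6.000)–(7.000,5.439)
cell (6,6): code 1100 → (6.685,7.000)–(6.397,6.000)
cell (6,7): code 1000 → (7.000,7.202)–(6.685,7.000)
cell (7,5): code 0110 → (7.000,5.439)–(8.000,5.316)
cell (7,7): code 1001 → (8.000,7.024)–(7.000,7.202)
cell (8,5): code 0010 → (8.000,5.316)–(8.994,6.000)
cell (8,6): code 0011 → (8.994,6.000)–(8.055,7.000)
cell (8,7): code 0001 → (8.055,7.000)–(8.000,7.024)
total: 12 segments, chained into 2 closed loop(s), length Σ = 7.517329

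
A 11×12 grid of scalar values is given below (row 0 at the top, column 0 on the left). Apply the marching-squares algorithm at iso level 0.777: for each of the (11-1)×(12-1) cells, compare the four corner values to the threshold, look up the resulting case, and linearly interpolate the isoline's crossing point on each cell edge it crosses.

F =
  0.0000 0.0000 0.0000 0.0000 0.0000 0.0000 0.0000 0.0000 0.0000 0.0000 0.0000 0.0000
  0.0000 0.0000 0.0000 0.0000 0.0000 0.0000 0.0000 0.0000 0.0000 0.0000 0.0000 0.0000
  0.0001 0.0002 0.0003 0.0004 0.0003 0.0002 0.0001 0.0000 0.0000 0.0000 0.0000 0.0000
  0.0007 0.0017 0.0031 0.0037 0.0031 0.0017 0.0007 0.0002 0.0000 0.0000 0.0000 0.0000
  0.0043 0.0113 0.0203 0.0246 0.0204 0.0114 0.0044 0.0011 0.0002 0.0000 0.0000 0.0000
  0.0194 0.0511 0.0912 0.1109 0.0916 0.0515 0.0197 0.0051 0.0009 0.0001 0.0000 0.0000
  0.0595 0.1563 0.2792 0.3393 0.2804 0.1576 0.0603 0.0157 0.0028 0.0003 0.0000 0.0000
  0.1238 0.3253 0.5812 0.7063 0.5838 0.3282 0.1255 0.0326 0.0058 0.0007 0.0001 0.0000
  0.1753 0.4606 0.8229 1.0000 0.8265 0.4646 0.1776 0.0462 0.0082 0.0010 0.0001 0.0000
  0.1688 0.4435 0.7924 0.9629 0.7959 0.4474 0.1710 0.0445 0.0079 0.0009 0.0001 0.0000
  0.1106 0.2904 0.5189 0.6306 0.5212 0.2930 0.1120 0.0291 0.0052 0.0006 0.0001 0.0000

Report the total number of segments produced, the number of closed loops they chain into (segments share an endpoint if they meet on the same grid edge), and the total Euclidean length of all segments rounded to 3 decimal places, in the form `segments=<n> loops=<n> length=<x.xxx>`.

segments=10 loops=1 length=7.168

cell (7,1): code 0100 → (7.810,2.000)–(8.000,1.873)
cell (7,2): code 1100 → (7.241,3.000)–(7.810,2.000)
cell (7,3): code 1100 → (7.796,4.000)–(7.241,3.000)
cell (7,4): code 1000 → (8.000,4.137)–(7.796,4.000)
cell (8,1): code 0110 → (8.000,1.873)–(9.000,1.956)
cell (8,4): code 1001 → (9.000,4.054)–(8.000,4.137)
cell (9,1): code 0010 → (9.000,1.956)–(9.056,2.000)
cell (9,2): code 0011 → (9.056,2.000)–(9.559,3.000)
cell (9,3): code 0011 → (9.559,3.000)–(9.069,4.000)
cell (9,4): code 0001 → (9.069,4.000)–(9.000,4.054)
total: 10 segments, chained into 1 closed loop(s), length Σ = 7.167704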